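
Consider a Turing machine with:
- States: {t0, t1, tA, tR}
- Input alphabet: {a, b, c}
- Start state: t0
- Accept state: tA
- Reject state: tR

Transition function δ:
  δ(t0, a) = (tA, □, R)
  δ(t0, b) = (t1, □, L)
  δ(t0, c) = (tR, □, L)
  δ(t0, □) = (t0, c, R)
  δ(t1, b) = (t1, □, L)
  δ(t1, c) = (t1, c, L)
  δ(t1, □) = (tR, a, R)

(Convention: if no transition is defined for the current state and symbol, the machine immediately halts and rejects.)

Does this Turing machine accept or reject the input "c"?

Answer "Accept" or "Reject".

Execution trace:
Initial: [t0]c
Step 1: δ(t0, c) = (tR, □, L) → [tR]□□

The machine reaches the reject state tR and halts.

Answer: Reject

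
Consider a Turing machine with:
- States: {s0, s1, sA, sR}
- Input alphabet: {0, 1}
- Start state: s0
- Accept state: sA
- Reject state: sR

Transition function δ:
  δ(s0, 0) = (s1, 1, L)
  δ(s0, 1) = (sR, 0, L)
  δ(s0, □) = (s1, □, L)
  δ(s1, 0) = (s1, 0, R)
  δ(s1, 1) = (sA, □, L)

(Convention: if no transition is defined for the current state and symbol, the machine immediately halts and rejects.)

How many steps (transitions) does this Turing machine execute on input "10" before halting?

Execution trace:
Initial: [s0]10
Step 1: δ(s0, 1) = (sR, 0, L) → [sR]□00

The machine reaches the reject state sR and halts.

The machine executed 1 step before halting.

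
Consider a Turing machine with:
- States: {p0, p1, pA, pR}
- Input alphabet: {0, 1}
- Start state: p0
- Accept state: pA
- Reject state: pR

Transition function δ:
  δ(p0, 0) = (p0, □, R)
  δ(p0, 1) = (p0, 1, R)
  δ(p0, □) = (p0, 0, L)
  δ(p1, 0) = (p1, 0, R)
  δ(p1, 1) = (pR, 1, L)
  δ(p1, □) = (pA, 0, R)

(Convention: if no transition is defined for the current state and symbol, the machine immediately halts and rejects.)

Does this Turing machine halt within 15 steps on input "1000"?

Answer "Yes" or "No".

Execution trace:
Initial: [p0]1000
Step 1: δ(p0, 1) = (p0, 1, R) → 1[p0]000
Step 2: δ(p0, 0) = (p0, □, R) → 1□[p0]00
Step 3: δ(p0, 0) = (p0, □, R) → 1□□[p0]0
Step 4: δ(p0, 0) = (p0, □, R) → 1□□□[p0]□
Step 5: δ(p0, □) = (p0, 0, L) → 1□□[p0]□0
Step 6: δ(p0, □) = (p0, 0, L) → 1□[p0]□00
Step 7: δ(p0, □) = (p0, 0, L) → 1[p0]□000
Step 8: δ(p0, □) = (p0, 0, L) → [p0]10000
Step 9: δ(p0, 1) = (p0, 1, R) → 1[p0]0000
Step 10: δ(p0, 0) = (p0, □, R) → 1□[p0]000
Step 11: δ(p0, 0) = (p0, □, R) → 1□□[p0]00
Step 12: δ(p0, 0) = (p0, □, R) → 1□□□[p0]0
Step 13: δ(p0, 0) = (p0, □, R) → 1□□□□[p0]□
Step 14: δ(p0, □) = (p0, 0, L) → 1□□□[p0]□0
Step 15: δ(p0, □) = (p0, 0, L) → 1□□[p0]□00

The machine has not reached a halting state after 15 steps.
The machine did not halt within the 15-step bound.

Answer: No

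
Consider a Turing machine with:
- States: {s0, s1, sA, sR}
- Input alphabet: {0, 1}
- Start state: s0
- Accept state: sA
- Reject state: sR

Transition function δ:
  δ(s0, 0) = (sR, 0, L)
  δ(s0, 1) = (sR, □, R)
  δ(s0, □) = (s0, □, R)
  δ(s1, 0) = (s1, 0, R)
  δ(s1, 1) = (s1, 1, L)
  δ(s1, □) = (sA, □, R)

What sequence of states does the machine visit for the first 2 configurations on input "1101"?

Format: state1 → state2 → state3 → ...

Execution trace:
Initial: [s0]1101
Step 1: δ(s0, 1) = (sR, □, R) → □[sR]101

The machine reaches the reject state sR and halts.

State sequence: s0 → sR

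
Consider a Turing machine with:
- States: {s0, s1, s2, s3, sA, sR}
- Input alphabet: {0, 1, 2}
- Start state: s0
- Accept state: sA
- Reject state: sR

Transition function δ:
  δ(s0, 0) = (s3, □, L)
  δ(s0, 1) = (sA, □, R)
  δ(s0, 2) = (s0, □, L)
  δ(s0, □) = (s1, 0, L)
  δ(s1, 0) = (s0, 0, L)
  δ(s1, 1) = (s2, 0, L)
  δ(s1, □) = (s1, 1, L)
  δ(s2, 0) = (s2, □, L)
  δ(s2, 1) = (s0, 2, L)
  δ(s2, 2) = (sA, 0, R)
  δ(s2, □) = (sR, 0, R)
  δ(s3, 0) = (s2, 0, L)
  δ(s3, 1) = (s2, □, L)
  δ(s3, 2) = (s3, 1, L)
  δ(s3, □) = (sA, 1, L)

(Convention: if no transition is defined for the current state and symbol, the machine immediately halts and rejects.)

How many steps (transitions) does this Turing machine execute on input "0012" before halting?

Execution trace:
Initial: [s0]0012
Step 1: δ(s0, 0) = (s3, □, L) → [s3]□□012
Step 2: δ(s3, □) = (sA, 1, L) → [sA]□1□012

The machine reaches the accept state sA and halts.

The machine executed 2 steps before halting.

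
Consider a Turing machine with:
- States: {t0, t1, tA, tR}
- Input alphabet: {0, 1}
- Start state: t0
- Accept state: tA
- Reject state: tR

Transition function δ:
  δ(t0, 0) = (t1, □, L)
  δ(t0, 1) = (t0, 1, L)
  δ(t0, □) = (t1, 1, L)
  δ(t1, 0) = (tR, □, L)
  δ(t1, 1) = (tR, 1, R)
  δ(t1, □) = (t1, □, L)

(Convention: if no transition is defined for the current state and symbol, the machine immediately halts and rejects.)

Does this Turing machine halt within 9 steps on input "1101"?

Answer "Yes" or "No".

Execution trace:
Initial: [t0]1101
Step 1: δ(t0, 1) = (t0, 1, L) → [t0]□1101
Step 2: δ(t0, □) = (t1, 1, L) → [t1]□11101
Step 3: δ(t1, □) = (t1, □, L) → [t1]□□11101
Step 4: δ(t1, □) = (t1, □, L) → [t1]□□□11101
Step 5: δ(t1, □) = (t1, □, L) → [t1]□□□□11101
Step 6: δ(t1, □) = (t1, □, L) → [t1]□□□□□11101
Step 7: δ(t1, □) = (t1, □, L) → [t1]□□□□□□11101
Step 8: δ(t1, □) = (t1, □, L) → [t1]□□□□□□□11101
Step 9: δ(t1, □) = (t1, □, L) → [t1]□□□□□□□□11101

The machine has not reached a halting state after 9 steps.
The machine did not halt within the 9-step bound.

Answer: No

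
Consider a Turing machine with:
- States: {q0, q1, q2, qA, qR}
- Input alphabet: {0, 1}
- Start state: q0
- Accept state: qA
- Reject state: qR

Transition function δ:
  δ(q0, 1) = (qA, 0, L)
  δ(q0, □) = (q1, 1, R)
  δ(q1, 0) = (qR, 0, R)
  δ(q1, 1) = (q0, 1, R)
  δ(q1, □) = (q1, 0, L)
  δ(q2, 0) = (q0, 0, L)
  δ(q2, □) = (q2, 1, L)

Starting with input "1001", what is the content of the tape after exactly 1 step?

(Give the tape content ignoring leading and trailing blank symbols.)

Execution trace:
Initial: [q0]1001
Step 1: δ(q0, 1) = (qA, 0, L) → [qA]□0001

The machine reaches the accept state qA and halts.

After 1 step, the tape (ignoring leading/trailing blanks) is: 0001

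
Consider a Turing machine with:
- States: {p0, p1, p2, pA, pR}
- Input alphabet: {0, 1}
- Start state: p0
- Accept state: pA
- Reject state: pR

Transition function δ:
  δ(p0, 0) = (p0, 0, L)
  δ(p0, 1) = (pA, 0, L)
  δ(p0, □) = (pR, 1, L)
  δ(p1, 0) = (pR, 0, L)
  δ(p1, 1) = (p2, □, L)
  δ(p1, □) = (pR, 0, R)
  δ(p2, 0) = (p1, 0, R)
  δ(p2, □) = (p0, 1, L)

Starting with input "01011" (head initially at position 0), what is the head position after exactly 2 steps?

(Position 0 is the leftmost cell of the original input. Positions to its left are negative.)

Execution trace (head position shown):
Step 0: [p0]01011  (head at position 0)
Step 1: move left → [p0]□01011  (head at position -1)
Step 2: move left → [pR]□101011  (head at position -2)

After 2 steps, the head is at position -2.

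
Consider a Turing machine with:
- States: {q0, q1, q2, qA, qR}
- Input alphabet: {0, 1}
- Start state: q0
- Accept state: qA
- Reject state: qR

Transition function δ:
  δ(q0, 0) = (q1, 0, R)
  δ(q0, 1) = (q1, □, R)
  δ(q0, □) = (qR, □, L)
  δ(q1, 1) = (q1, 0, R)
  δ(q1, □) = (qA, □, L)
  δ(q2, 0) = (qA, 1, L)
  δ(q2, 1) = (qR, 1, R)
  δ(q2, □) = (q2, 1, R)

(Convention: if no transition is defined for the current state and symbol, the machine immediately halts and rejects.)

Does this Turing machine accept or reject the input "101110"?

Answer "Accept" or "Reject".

Execution trace:
Initial: [q0]101110
Step 1: δ(q0, 1) = (q1, □, R) → □[q1]01110

No transition is defined for δ(q1, 0). By convention the machine halts and rejects.

Answer: Reject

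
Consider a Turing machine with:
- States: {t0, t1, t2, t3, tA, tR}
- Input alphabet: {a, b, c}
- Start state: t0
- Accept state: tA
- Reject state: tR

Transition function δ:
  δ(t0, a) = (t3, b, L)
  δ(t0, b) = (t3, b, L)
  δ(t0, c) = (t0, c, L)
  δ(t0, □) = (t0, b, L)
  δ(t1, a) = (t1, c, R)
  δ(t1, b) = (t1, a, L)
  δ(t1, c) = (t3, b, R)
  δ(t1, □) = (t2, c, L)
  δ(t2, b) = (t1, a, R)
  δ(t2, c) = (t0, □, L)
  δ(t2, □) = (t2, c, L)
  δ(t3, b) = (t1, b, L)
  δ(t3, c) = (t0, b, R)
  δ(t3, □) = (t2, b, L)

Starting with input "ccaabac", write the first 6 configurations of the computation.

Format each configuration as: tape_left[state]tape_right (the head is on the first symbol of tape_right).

Transitions applied:
Step 1: δ(t0, c) = (t0, c, L)
Step 2: δ(t0, □) = (t0, b, L)
Step 3: δ(t0, □) = (t0, b, L)
Step 4: δ(t0, □) = (t0, b, L)
Step 5: δ(t0, □) = (t0, b, L)

The first 6 configurations are:
[t0]ccaabac ⊢ [t0]□ccaabac ⊢ [t0]□bccaabac ⊢ [t0]□bbccaabac ⊢ [t0]□bbbccaabac ⊢ [t0]□bbbbccaabac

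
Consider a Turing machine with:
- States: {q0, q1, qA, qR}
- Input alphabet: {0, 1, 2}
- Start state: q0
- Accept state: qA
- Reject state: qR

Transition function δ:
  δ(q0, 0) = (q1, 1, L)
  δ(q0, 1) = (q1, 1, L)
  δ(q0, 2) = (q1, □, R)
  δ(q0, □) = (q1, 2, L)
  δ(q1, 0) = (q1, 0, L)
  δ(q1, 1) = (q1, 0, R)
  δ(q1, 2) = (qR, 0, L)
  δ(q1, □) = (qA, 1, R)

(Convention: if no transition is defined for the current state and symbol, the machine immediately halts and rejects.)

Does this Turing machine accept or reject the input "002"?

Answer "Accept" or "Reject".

Execution trace:
Initial: [q0]002
Step 1: δ(q0, 0) = (q1, 1, L) → [q1]□102
Step 2: δ(q1, □) = (qA, 1, R) → 1[qA]102

The machine reaches the accept state qA and halts.

Answer: Accept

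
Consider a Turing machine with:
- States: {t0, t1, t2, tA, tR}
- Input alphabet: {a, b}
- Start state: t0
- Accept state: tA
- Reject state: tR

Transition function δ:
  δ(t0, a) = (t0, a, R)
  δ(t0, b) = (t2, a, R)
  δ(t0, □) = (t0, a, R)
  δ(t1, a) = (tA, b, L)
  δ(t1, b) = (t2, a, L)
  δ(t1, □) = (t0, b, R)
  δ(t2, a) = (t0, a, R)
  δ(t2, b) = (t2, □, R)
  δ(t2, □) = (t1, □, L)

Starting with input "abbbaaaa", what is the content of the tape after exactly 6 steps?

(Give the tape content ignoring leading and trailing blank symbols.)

Execution trace:
Initial: [t0]abbbaaaa
Step 1: δ(t0, a) = (t0, a, R) → a[t0]bbbaaaa
Step 2: δ(t0, b) = (t2, a, R) → aa[t2]bbaaaa
Step 3: δ(t2, b) = (t2, □, R) → aa□[t2]baaaa
Step 4: δ(t2, b) = (t2, □, R) → aa□□[t2]aaaa
Step 5: δ(t2, a) = (t0, a, R) → aa□□a[t0]aaa
Step 6: δ(t0, a) = (t0, a, R) → aa□□aa[t0]aa

After 6 steps, the tape (ignoring leading/trailing blanks) is: aa□□aaaa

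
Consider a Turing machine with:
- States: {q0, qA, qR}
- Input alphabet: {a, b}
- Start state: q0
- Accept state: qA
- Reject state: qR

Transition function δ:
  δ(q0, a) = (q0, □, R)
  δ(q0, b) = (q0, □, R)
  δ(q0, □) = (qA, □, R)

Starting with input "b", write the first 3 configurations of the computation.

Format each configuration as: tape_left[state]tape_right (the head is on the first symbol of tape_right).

Transitions applied:
Step 1: δ(q0, b) = (q0, □, R)
Step 2: δ(q0, □) = (qA, □, R)

The first 3 configurations are:
[q0]b ⊢ □[q0]□ ⊢ □□[qA]□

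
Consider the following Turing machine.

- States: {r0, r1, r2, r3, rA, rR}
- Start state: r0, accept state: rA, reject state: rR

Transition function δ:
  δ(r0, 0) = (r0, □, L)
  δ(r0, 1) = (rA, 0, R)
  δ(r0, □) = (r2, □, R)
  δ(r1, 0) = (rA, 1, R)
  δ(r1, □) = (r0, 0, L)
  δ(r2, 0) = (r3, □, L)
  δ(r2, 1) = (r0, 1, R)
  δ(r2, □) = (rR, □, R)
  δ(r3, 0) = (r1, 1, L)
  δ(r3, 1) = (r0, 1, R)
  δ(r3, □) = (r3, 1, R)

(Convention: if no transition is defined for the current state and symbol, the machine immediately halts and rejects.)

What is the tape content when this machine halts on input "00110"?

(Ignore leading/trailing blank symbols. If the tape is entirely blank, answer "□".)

Execution trace:
Initial: [r0]00110
Step 1: δ(r0, 0) = (r0, □, L) → [r0]□□0110
Step 2: δ(r0, □) = (r2, □, R) → □[r2]□0110
Step 3: δ(r2, □) = (rR, □, R) → □□[rR]0110

The machine reaches the reject state rR and halts.

Final tape (ignoring leading/trailing blanks): 0110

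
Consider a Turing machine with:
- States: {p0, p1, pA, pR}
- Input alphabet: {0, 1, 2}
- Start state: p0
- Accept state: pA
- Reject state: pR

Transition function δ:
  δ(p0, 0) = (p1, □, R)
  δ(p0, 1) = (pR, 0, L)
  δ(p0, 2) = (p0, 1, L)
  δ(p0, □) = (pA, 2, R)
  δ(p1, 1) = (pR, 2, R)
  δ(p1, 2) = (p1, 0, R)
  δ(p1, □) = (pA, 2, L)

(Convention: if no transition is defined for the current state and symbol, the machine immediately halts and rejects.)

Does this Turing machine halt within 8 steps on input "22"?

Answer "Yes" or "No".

Execution trace:
Initial: [p0]22
Step 1: δ(p0, 2) = (p0, 1, L) → [p0]□12
Step 2: δ(p0, □) = (pA, 2, R) → 2[pA]12

The machine reaches the accept state pA and halts.
The machine halted after 2 steps (within the 8-step bound).

Answer: Yes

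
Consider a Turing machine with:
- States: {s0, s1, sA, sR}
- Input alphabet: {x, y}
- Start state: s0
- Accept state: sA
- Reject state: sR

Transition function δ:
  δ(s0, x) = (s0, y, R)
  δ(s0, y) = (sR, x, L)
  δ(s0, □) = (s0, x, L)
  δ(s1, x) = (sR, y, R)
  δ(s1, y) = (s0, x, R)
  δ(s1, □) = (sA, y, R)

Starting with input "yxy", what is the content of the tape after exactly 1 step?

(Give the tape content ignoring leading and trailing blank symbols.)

Execution trace:
Initial: [s0]yxy
Step 1: δ(s0, y) = (sR, x, L) → [sR]□xxy

The machine reaches the reject state sR and halts.

After 1 step, the tape (ignoring leading/trailing blanks) is: xxy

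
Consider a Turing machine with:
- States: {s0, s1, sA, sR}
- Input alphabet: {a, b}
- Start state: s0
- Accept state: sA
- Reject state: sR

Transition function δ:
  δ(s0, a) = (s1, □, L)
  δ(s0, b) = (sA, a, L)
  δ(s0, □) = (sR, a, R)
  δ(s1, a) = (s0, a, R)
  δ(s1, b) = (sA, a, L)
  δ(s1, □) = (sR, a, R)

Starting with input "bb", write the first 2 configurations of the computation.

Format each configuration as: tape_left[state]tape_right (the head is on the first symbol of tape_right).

Transitions applied:
Step 1: δ(s0, b) = (sA, a, L)

The first 2 configurations are:
[s0]bb ⊢ [sA]□ab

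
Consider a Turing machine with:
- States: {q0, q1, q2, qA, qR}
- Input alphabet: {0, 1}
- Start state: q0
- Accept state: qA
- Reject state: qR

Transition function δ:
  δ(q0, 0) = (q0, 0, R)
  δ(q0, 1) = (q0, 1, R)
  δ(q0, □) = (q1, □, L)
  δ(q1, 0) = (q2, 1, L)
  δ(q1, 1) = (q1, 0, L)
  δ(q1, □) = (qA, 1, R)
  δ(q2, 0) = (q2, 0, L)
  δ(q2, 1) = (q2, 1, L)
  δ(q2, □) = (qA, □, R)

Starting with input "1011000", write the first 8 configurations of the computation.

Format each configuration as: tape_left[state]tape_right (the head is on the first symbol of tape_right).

Transitions applied:
Step 1: δ(q0, 1) = (q0, 1, R)
Step 2: δ(q0, 0) = (q0, 0, R)
Step 3: δ(q0, 1) = (q0, 1, R)
Step 4: δ(q0, 1) = (q0, 1, R)
Step 5: δ(q0, 0) = (q0, 0, R)
Step 6: δ(q0, 0) = (q0, 0, R)
Step 7: δ(q0, 0) = (q0, 0, R)

The first 8 configurations are:
[q0]1011000 ⊢ 1[q0]011000 ⊢ 10[q0]11000 ⊢ 101[q0]1000 ⊢ 1011[q0]000 ⊢ 10110[q0]00 ⊢ 101100[q0]0 ⊢ 1011000[q0]□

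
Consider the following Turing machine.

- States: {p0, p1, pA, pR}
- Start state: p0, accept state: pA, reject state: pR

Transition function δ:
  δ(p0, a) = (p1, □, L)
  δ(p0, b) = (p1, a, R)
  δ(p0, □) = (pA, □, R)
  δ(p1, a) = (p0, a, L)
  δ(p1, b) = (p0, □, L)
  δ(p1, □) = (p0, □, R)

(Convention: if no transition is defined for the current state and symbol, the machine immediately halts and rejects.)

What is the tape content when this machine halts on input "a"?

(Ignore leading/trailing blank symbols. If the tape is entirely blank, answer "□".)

Execution trace:
Initial: [p0]a
Step 1: δ(p0, a) = (p1, □, L) → [p1]□□
Step 2: δ(p1, □) = (p0, □, R) → □[p0]□
Step 3: δ(p0, □) = (pA, □, R) → □□[pA]□

The machine reaches the accept state pA and halts.

Final tape (ignoring leading/trailing blanks): □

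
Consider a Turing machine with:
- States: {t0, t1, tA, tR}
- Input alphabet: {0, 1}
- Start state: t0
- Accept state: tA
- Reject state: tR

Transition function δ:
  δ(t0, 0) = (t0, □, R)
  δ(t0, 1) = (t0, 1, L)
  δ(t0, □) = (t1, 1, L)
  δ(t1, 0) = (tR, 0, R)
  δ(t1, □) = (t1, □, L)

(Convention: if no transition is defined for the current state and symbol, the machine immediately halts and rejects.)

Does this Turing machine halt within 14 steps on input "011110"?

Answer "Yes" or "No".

Execution trace:
Initial: [t0]011110
Step 1: δ(t0, 0) = (t0, □, R) → □[t0]11110
Step 2: δ(t0, 1) = (t0, 1, L) → [t0]□11110
Step 3: δ(t0, □) = (t1, 1, L) → [t1]□111110
Step 4: δ(t1, □) = (t1, □, L) → [t1]□□111110
Step 5: δ(t1, □) = (t1, □, L) → [t1]□□□111110
Step 6: δ(t1, □) = (t1, □, L) → [t1]□□□□111110
Step 7: δ(t1, □) = (t1, □, L) → [t1]□□□□□111110
Step 8: δ(t1, □) = (t1, □, L) → [t1]□□□□□□111110
Step 9: δ(t1, □) = (t1, □, L) → [t1]□□□□□□□111110
Step 10: δ(t1, □) = (t1, □, L) → [t1]□□□□□□□□111110
Step 11: δ(t1, □) = (t1, □, L) → [t1]□□□□□□□□□111110
Step 12: δ(t1, □) = (t1, □, L) → [t1]□□□□□□□□□□111110
Step 13: δ(t1, □) = (t1, □, L) → [t1]□□□□□□□□□□□111110
Step 14: δ(t1, □) = (t1, □, L) → [t1]□□□□□□□□□□□□111110

The machine has not reached a halting state after 14 steps.
The machine did not halt within the 14-step bound.

Answer: No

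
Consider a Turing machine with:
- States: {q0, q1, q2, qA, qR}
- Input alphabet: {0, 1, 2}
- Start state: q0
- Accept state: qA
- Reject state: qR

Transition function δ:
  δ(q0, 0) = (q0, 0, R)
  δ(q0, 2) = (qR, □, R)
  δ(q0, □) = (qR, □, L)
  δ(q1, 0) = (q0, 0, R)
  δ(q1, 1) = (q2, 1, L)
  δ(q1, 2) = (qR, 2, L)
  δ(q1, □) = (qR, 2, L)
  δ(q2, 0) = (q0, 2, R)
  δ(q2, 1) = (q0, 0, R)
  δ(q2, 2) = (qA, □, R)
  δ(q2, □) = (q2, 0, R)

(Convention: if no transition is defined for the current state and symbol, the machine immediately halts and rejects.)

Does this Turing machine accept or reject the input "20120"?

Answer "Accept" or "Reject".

Execution trace:
Initial: [q0]20120
Step 1: δ(q0, 2) = (qR, □, R) → □[qR]0120

The machine reaches the reject state qR and halts.

Answer: Reject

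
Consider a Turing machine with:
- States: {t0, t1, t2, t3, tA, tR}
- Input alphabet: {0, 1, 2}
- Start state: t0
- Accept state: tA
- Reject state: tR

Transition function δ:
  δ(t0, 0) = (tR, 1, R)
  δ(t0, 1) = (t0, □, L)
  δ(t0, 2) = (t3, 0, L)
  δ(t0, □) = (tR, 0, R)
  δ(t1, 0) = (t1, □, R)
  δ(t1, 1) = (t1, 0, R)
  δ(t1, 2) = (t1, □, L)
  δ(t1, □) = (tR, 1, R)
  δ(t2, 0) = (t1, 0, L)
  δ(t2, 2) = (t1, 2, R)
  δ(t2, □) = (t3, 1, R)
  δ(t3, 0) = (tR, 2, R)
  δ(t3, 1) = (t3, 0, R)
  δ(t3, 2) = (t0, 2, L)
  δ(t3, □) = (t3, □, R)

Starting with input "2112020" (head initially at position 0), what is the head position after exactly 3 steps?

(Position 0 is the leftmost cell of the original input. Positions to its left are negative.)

Execution trace (head position shown):
Step 0: [t0]2112020  (head at position 0)
Step 1: move left → [t3]□0112020  (head at position -1)
Step 2: move right → □[t3]0112020  (head at position 0)
Step 3: move right → □2[tR]112020  (head at position 1)

After 3 steps, the head is at position 1.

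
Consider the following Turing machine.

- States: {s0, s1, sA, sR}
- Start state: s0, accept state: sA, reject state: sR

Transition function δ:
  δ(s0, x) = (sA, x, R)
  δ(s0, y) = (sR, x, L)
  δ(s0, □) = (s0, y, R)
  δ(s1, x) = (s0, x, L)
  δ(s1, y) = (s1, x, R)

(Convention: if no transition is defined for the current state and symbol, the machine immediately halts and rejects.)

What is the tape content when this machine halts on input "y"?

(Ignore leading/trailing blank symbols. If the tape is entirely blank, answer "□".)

Execution trace:
Initial: [s0]y
Step 1: δ(s0, y) = (sR, x, L) → [sR]□x

The machine reaches the reject state sR and halts.

Final tape (ignoring leading/trailing blanks): x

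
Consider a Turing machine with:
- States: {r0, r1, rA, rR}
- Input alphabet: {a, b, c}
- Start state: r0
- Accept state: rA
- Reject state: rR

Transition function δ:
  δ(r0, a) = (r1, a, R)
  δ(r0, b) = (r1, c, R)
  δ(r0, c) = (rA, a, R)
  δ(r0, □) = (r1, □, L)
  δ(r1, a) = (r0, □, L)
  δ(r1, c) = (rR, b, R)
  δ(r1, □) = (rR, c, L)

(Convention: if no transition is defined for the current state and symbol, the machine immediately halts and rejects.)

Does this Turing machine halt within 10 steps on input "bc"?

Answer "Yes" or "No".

Execution trace:
Initial: [r0]bc
Step 1: δ(r0, b) = (r1, c, R) → c[r1]c
Step 2: δ(r1, c) = (rR, b, R) → cb[rR]□

The machine reaches the reject state rR and halts.
The machine halted after 2 steps (within the 10-step bound).

Answer: Yes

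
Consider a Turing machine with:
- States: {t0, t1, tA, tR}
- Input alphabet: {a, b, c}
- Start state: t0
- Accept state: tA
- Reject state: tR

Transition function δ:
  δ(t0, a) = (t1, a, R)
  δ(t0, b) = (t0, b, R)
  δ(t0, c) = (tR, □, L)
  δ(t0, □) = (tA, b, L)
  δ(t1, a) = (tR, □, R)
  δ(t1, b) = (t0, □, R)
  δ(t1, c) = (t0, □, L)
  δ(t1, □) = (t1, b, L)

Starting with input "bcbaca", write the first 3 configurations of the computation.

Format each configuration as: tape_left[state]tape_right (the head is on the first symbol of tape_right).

Transitions applied:
Step 1: δ(t0, b) = (t0, b, R)
Step 2: δ(t0, c) = (tR, □, L)

The first 3 configurations are:
[t0]bcbaca ⊢ b[t0]cbaca ⊢ [tR]b□baca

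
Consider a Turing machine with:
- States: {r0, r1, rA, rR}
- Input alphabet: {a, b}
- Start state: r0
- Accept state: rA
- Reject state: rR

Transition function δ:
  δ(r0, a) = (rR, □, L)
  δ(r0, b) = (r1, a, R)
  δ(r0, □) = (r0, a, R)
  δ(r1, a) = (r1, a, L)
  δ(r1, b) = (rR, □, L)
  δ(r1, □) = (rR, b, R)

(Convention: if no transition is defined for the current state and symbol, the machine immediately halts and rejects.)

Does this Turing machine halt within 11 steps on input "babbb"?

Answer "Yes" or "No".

Execution trace:
Initial: [r0]babbb
Step 1: δ(r0, b) = (r1, a, R) → a[r1]abbb
Step 2: δ(r1, a) = (r1, a, L) → [r1]aabbb
Step 3: δ(r1, a) = (r1, a, L) → [r1]□aabbb
Step 4: δ(r1, □) = (rR, b, R) → b[rR]aabbb

The machine reaches the reject state rR and halts.
The machine halted after 4 steps (within the 11-step bound).

Answer: Yes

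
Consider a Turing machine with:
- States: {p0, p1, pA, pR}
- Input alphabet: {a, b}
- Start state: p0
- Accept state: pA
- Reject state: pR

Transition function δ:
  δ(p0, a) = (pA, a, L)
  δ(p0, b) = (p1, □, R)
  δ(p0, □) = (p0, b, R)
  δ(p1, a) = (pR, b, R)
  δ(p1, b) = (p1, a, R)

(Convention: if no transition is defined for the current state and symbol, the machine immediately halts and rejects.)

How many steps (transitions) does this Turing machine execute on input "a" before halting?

Execution trace:
Initial: [p0]a
Step 1: δ(p0, a) = (pA, a, L) → [pA]□a

The machine reaches the accept state pA and halts.

The machine executed 1 step before halting.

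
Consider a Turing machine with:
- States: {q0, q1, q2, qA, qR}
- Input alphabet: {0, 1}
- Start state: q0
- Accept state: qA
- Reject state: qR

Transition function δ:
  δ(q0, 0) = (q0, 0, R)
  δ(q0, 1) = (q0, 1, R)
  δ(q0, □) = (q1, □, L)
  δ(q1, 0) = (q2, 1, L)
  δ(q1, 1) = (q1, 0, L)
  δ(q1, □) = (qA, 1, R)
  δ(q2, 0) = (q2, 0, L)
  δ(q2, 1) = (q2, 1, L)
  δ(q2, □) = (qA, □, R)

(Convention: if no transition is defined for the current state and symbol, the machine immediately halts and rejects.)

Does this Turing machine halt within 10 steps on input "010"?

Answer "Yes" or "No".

Execution trace:
Initial: [q0]010
Step 1: δ(q0, 0) = (q0, 0, R) → 0[q0]10
Step 2: δ(q0, 1) = (q0, 1, R) → 01[q0]0
Step 3: δ(q0, 0) = (q0, 0, R) → 010[q0]□
Step 4: δ(q0, □) = (q1, □, L) → 01[q1]0□
Step 5: δ(q1, 0) = (q2, 1, L) → 0[q2]11□
Step 6: δ(q2, 1) = (q2, 1, L) → [q2]011□
Step 7: δ(q2, 0) = (q2, 0, L) → [q2]□011□
Step 8: δ(q2, □) = (qA, □, R) → □[qA]011□

The machine reaches the accept state qA and halts.
The machine halted after 8 steps (within the 10-step bound).

Answer: Yes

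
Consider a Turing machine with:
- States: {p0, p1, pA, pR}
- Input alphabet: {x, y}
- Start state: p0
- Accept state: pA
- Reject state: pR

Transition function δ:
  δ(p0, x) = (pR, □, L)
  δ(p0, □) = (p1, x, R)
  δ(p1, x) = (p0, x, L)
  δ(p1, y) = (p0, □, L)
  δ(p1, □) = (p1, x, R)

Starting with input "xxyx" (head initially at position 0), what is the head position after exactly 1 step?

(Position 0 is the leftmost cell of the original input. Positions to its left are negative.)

Execution trace (head position shown):
Step 0: [p0]xxyx  (head at position 0)
Step 1: move left → [pR]□□xyx  (head at position -1)

After 1 step, the head is at position -1.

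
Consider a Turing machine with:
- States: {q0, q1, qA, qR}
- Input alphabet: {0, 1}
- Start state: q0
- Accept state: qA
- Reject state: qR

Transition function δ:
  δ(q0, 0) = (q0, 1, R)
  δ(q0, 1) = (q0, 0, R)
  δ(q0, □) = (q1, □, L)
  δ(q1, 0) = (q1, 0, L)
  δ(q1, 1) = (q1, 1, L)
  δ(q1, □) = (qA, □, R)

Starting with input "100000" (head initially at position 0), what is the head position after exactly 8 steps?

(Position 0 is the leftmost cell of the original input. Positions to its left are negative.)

Execution trace (head position shown):
Step 0: [q0]100000  (head at position 0)
Step 1: move right → 0[q0]00000  (head at position 1)
Step 2: move right → 01[q0]0000  (head at position 2)
Step 3: move right → 011[q0]000  (head at position 3)
Step 4: move right → 0111[q0]00  (head at position 4)
Step 5: move right → 01111[q0]0  (head at position 5)
Step 6: move right → 011111[q0]□  (head at position 6)
Step 7: move left → 01111[q1]1□  (head at position 5)
Step 8: move left → 0111[q1]11□  (head at position 4)

After 8 steps, the head is at position 4.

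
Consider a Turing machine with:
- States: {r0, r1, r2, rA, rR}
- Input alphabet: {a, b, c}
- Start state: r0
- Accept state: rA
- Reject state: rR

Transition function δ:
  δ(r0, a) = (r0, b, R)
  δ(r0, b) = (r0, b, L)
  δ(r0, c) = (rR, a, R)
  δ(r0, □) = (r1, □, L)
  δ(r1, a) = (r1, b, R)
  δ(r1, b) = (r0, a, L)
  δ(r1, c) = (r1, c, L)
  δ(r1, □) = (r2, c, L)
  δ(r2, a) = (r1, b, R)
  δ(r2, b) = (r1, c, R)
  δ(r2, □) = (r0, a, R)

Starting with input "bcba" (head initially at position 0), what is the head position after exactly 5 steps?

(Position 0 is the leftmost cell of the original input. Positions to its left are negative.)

Execution trace (head position shown):
Step 0: [r0]bcba  (head at position 0)
Step 1: move left → [r0]□bcba  (head at position -1)
Step 2: move left → [r1]□□bcba  (head at position -2)
Step 3: move left → [r2]□c□bcba  (head at position -3)
Step 4: move right → a[r0]c□bcba  (head at position -2)
Step 5: move right → aa[rR]□bcba  (head at position -1)

After 5 steps, the head is at position -1.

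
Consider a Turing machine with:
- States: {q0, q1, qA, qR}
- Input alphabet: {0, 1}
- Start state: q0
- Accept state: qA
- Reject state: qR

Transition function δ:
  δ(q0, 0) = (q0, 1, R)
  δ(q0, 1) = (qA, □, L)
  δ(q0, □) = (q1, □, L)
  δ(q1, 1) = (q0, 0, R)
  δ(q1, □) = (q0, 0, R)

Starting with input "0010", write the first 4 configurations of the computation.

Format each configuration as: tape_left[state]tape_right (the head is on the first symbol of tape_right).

Transitions applied:
Step 1: δ(q0, 0) = (q0, 1, R)
Step 2: δ(q0, 0) = (q0, 1, R)
Step 3: δ(q0, 1) = (qA, □, L)

The first 4 configurations are:
[q0]0010 ⊢ 1[q0]010 ⊢ 11[q0]10 ⊢ 1[qA]1□0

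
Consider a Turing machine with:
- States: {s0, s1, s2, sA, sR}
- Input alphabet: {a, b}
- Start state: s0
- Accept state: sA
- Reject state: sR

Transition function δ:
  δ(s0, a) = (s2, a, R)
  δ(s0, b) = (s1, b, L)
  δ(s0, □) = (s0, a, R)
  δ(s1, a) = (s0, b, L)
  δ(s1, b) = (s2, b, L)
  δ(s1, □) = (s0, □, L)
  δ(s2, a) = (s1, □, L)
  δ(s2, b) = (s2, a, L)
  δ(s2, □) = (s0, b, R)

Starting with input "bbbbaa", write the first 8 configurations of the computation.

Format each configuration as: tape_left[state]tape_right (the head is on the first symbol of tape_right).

Transitions applied:
Step 1: δ(s0, b) = (s1, b, L)
Step 2: δ(s1, □) = (s0, □, L)
Step 3: δ(s0, □) = (s0, a, R)
Step 4: δ(s0, □) = (s0, a, R)
Step 5: δ(s0, b) = (s1, b, L)
Step 6: δ(s1, a) = (s0, b, L)
Step 7: δ(s0, a) = (s2, a, R)

The first 8 configurations are:
[s0]bbbbaa ⊢ [s1]□bbbbaa ⊢ [s0]□□bbbbaa ⊢ a[s0]□bbbbaa ⊢ aa[s0]bbbbaa ⊢ a[s1]abbbbaa ⊢ [s0]abbbbbaa ⊢ a[s2]bbbbbaa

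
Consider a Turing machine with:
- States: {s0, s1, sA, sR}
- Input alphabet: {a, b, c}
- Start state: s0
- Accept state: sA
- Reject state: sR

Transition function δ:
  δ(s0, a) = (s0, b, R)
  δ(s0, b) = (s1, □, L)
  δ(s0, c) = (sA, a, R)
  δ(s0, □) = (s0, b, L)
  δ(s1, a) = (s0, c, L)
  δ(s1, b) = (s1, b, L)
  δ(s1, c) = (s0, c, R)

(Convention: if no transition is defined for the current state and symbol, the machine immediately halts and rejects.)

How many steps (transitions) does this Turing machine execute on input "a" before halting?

Execution trace:
Initial: [s0]a
Step 1: δ(s0, a) = (s0, b, R) → b[s0]□
Step 2: δ(s0, □) = (s0, b, L) → [s0]bb
Step 3: δ(s0, b) = (s1, □, L) → [s1]□□b

No transition is defined for δ(s1, □). By convention the machine halts and rejects.

The machine executed 3 steps before halting.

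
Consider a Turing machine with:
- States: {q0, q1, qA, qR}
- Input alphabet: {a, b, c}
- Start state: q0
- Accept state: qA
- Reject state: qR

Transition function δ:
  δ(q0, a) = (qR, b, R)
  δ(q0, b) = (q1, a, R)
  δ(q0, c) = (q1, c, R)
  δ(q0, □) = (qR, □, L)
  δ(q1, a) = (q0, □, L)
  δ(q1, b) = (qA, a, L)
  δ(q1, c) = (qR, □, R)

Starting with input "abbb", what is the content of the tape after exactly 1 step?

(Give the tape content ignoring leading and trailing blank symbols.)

Execution trace:
Initial: [q0]abbb
Step 1: δ(q0, a) = (qR, b, R) → b[qR]bbb

The machine reaches the reject state qR and halts.

After 1 step, the tape (ignoring leading/trailing blanks) is: bbbb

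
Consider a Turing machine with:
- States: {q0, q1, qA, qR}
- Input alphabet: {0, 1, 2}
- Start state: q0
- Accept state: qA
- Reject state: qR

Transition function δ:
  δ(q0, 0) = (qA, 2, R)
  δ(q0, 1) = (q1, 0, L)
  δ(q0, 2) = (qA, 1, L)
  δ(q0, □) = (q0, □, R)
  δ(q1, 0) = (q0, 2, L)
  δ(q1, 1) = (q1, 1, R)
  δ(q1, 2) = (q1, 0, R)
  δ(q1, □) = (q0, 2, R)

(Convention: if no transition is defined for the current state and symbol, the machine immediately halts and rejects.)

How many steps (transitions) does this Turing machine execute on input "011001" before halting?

Execution trace:
Initial: [q0]011001
Step 1: δ(q0, 0) = (qA, 2, R) → 2[qA]11001

The machine reaches the accept state qA and halts.

The machine executed 1 step before halting.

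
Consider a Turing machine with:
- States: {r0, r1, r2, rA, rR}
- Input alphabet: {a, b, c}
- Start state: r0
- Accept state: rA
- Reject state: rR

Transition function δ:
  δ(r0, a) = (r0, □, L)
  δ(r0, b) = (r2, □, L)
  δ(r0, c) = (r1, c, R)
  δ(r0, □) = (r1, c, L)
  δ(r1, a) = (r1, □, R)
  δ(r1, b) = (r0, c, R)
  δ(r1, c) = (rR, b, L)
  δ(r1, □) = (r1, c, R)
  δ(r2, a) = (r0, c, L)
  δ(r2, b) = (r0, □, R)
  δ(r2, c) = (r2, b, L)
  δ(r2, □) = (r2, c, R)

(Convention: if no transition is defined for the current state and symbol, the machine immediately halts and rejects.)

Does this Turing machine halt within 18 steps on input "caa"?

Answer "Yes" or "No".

Execution trace:
Initial: [r0]caa
Step 1: δ(r0, c) = (r1, c, R) → c[r1]aa
Step 2: δ(r1, a) = (r1, □, R) → c□[r1]a
Step 3: δ(r1, a) = (r1, □, R) → c□□[r1]□
Step 4: δ(r1, □) = (r1, c, R) → c□□c[r1]□
Step 5: δ(r1, □) = (r1, c, R) → c□□cc[r1]□
Step 6: δ(r1, □) = (r1, c, R) → c□□ccc[r1]□
Step 7: δ(r1, □) = (r1, c, R) → c□□cccc[r1]□
Step 8: δ(r1, □) = (r1, c, R) → c□□ccccc[r1]□
Step 9: δ(r1, □) = (r1, c, R) → c□□cccccc[r1]□
Step 10: δ(r1, □) = (r1, c, R) → c□□ccccccc[r1]□
Step 11: δ(r1, □) = (r1, c, R) → c□□cccccccc[r1]□
Step 12: δ(r1, □) = (r1, c, R) → c□□ccccccccc[r1]□
Step 13: δ(r1, □) = (r1, c, R) → c□□cccccccccc[r1]□
Step 14: δ(r1, □) = (r1, c, R) → c□□ccccccccccc[r1]□
Step 15: δ(r1, □) = (r1, c, R) → c□□cccccccccccc[r1]□
Step 16: δ(r1, □) = (r1, c, R) → c□□ccccccccccccc[r1]□
Step 17: δ(r1, □) = (r1, c, R) → c□□cccccccccccccc[r1]□
Step 18: δ(r1, □) = (r1, c, R) → c□□ccccccccccccccc[r1]□

The machine has not reached a halting state after 18 steps.
The machine did not halt within the 18-step bound.

Answer: No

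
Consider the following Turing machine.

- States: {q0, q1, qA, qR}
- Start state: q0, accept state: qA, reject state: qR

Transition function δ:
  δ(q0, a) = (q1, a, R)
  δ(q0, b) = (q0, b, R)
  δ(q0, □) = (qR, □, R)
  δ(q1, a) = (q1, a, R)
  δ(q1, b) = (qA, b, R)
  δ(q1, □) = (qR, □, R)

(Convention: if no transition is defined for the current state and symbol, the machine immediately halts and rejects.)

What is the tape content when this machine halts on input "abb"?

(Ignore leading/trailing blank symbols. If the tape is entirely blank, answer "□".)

Execution trace:
Initial: [q0]abb
Step 1: δ(q0, a) = (q1, a, R) → a[q1]bb
Step 2: δ(q1, b) = (qA, b, R) → ab[qA]b

The machine reaches the accept state qA and halts.

Final tape (ignoring leading/trailing blanks): abb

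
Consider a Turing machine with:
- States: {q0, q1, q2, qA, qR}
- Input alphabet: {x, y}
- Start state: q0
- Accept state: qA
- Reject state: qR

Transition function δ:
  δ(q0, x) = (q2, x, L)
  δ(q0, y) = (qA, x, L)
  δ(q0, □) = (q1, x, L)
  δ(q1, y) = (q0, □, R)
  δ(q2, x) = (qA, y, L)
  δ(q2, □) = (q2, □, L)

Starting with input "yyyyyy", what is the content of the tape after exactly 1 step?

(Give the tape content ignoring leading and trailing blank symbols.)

Execution trace:
Initial: [q0]yyyyyy
Step 1: δ(q0, y) = (qA, x, L) → [qA]□xyyyyy

The machine reaches the accept state qA and halts.

After 1 step, the tape (ignoring leading/trailing blanks) is: xyyyyy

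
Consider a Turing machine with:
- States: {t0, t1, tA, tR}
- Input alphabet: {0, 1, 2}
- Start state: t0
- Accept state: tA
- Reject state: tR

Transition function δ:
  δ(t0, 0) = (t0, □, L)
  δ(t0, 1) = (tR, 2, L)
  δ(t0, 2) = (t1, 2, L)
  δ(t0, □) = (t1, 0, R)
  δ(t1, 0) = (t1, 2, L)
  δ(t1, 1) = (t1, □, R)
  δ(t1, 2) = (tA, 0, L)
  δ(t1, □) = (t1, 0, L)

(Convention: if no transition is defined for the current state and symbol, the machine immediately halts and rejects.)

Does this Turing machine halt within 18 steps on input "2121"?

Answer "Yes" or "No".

Execution trace:
Initial: [t0]2121
Step 1: δ(t0, 2) = (t1, 2, L) → [t1]□2121
Step 2: δ(t1, □) = (t1, 0, L) → [t1]□02121
Step 3: δ(t1, □) = (t1, 0, L) → [t1]□002121
Step 4: δ(t1, □) = (t1, 0, L) → [t1]□0002121
Step 5: δ(t1, □) = (t1, 0, L) → [t1]□00002121
Step 6: δ(t1, □) = (t1, 0, L) → [t1]□000002121
Step 7: δ(t1, □) = (t1, 0, L) → [t1]□0000002121
Step 8: δ(t1, □) = (t1, 0, L) → [t1]□00000002121
Step 9: δ(t1, □) = (t1, 0, L) → [t1]□000000002121
Step 10: δ(t1, □) = (t1, 0, L) → [t1]□0000000002121
Step 11: δ(t1, □) = (t1, 0, L) → [t1]□00000000002121
Step 12: δ(t1, □) = (t1, 0, L) → [t1]□000000000002121
Step 13: δ(t1, □) = (t1, 0, L) → [t1]□0000000000002121
Step 14: δ(t1, □) = (t1, 0, L) → [t1]□00000000000002121
Step 15: δ(t1, □) = (t1, 0, L) → [t1]□000000000000002121
Step 16: δ(t1, □) = (t1, 0, L) → [t1]□0000000000000002121
Step 17: δ(t1, □) = (t1, 0, L) → [t1]□00000000000000002121
Step 18: δ(t1, □) = (t1, 0, L) → [t1]□000000000000000002121

The machine has not reached a halting state after 18 steps.
The machine did not halt within the 18-step bound.

Answer: No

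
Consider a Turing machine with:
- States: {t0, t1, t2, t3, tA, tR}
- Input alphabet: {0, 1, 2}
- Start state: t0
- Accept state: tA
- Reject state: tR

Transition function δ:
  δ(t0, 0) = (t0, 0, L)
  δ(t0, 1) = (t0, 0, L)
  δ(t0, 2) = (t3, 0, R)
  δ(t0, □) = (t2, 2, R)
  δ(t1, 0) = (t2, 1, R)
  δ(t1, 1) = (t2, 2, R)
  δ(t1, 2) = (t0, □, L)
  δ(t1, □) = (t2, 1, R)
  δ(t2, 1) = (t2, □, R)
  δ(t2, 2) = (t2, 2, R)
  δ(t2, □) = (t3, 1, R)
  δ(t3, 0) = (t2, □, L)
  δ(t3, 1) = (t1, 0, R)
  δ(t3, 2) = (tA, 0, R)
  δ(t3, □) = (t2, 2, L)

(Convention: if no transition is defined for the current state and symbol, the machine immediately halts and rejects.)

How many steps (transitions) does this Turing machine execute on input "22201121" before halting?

Execution trace:
Initial: [t0]22201121
Step 1: δ(t0, 2) = (t3, 0, R) → 0[t3]2201121
Step 2: δ(t3, 2) = (tA, 0, R) → 00[tA]201121

The machine reaches the accept state tA and halts.

The machine executed 2 steps before halting.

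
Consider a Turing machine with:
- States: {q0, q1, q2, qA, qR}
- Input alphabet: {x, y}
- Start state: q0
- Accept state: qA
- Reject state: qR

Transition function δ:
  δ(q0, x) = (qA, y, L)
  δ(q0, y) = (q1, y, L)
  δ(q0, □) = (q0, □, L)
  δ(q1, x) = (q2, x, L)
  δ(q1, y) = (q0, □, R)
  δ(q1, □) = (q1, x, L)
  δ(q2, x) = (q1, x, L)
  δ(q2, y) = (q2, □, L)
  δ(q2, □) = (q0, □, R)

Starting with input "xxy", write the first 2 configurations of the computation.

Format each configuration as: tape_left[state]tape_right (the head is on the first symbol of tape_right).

Transitions applied:
Step 1: δ(q0, x) = (qA, y, L)

The first 2 configurations are:
[q0]xxy ⊢ [qA]□yxy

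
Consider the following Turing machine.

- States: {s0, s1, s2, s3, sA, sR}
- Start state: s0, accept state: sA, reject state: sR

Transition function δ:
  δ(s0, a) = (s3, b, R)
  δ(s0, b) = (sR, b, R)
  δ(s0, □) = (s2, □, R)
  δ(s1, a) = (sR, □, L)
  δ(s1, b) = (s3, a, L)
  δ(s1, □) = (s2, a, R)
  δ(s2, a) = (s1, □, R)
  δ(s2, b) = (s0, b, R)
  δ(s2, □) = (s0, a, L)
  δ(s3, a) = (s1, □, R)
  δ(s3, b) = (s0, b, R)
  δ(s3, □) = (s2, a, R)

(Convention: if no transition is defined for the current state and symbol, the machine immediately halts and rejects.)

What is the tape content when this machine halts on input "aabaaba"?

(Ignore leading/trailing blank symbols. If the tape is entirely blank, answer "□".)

Execution trace:
Initial: [s0]aabaaba
Step 1: δ(s0, a) = (s3, b, R) → b[s3]abaaba
Step 2: δ(s3, a) = (s1, □, R) → b□[s1]baaba
Step 3: δ(s1, b) = (s3, a, L) → b[s3]□aaaba
Step 4: δ(s3, □) = (s2, a, R) → ba[s2]aaaba
Step 5: δ(s2, a) = (s1, □, R) → ba□[s1]aaba
Step 6: δ(s1, a) = (sR, □, L) → ba[sR]□□aba

The machine reaches the reject state sR and halts.

Final tape (ignoring leading/trailing blanks): ba□□aba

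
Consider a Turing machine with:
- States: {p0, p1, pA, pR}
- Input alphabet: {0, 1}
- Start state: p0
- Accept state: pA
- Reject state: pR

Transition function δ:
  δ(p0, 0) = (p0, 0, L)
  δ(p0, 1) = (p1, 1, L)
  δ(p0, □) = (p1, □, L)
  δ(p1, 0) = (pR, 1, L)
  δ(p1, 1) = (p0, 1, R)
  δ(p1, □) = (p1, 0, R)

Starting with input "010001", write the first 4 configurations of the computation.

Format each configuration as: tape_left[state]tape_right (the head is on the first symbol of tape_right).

Transitions applied:
Step 1: δ(p0, 0) = (p0, 0, L)
Step 2: δ(p0, □) = (p1, □, L)
Step 3: δ(p1, □) = (p1, 0, R)

The first 4 configurations are:
[p0]010001 ⊢ [p0]□010001 ⊢ [p1]□□010001 ⊢ 0[p1]□010001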